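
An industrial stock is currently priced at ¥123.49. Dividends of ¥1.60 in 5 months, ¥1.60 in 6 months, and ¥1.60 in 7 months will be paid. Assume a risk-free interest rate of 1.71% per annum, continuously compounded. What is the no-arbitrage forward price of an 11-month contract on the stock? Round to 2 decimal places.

PV(dividends) I = 1.60·e^(−0.0171·5/12) + 1.60·e^(−0.0171·6/12) + 1.60·e^(−0.0171·7/12)
I = 1.5886 + 1.5864 + 1.5841 = 4.7591
F = (S − I)·e^(rT) = (123.49 − 4.7591) · e^(0.0171·11/12)
= 118.7309 · e^0.015675 = 118.7309 × 1.015798 = ¥120.61

¥120.61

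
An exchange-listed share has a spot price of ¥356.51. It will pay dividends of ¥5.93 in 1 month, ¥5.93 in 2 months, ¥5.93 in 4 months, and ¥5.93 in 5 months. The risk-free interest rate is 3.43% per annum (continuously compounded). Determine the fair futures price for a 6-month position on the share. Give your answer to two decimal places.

PV(dividends) I = 5.93·e^(−0.0343·1/12) + 5.93·e^(−0.0343·2/12) + 5.93·e^(−0.0343·4/12) + 5.93·e^(−0.0343·5/12)
I = 5.9131 + 5.8962 + 5.8626 + 5.8459 = 23.5178
F = (S − I)·e^(rT) = (356.51 − 23.5178) · e^(0.0343·6/12)
= 332.9922 · e^0.017150 = 332.9922 × 1.017298 = ¥338.75

¥338.75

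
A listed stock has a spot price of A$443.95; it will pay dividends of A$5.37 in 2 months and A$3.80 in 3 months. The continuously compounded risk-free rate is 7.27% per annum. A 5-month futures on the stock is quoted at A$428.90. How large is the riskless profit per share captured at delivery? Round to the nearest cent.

A$19.39 per share

PV(dividends) I = 5.37·e^(−0.0727·2/12) + 3.80·e^(−0.0727·3/12) = 9.0369
Fair futures F* = (S − I)·e^(rT) = (443.95 − 9.0369)·e^0.030292 = 434.9131 × 1.030755 = 448.2889
Market A$428.90 < fair 448.2889: forward underpriced → reverse cash-and-carry (short the stock, invest proceeds at r, pay the dividends, go long the forward).
Profit at T = |F_mkt − F*| = |428.90 − 448.2889| = A$19.39 per share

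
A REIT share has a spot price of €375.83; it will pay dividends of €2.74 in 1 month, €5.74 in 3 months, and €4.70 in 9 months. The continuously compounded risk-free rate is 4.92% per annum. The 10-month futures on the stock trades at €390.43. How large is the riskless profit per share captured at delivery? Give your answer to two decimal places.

€12.34 per share

PV(dividends) I = 2.74·e^(−0.0492·1/12) + 5.74·e^(−0.0492·3/12) + 4.70·e^(−0.0492·9/12) = 12.9284
Fair futures F* = (S − I)·e^(rT) = (375.83 − 12.9284)·e^0.041000 = 362.9016 × 1.041852 = 378.0898
Market €390.43 > fair 378.0898: forward overpriced → cash-and-carry (borrow at r, buy the stock and collect the dividends, short the forward).
Profit at T = |F_mkt − F*| = |390.43 − 378.0898| = €12.34 per share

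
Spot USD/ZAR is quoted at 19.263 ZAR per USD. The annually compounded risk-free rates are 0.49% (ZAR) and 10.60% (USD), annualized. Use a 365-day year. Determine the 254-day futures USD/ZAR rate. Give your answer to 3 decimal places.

18.020

By covered interest parity, F = S · (1+r_ZAR)^T / (1+r_USD)^T
= 19.263 × 1.003407 / 1.072627 = 19.263 × 0.935467
F = 18.020 ZAR per USD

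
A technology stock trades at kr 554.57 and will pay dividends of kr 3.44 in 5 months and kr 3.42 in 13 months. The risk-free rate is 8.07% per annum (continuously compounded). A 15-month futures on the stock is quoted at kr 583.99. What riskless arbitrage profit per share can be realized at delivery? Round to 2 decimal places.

kr 22.30 per share

PV(dividends) I = 3.44·e^(−0.0807·5/12) + 3.42·e^(−0.0807·13/12) = 6.4600
Fair futures F* = (S − I)·e^(rT) = (554.57 − 6.4600)·e^0.100875 = 548.1100 × 1.106138 = 606.2853
Market kr 583.99 < fair 606.2853: forward underpriced → reverse cash-and-carry (short the stock, invest proceeds at r, pay the dividends, go long the forward).
Profit at T = |F_mkt − F*| = |583.99 − 606.2853| = kr 22.30 per share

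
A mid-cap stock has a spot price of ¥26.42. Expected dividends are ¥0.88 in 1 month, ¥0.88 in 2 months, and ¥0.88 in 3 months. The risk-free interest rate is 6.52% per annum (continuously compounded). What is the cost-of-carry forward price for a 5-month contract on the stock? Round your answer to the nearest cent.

PV(dividends) I = 0.88·e^(−0.0652·1/12) + 0.88·e^(−0.0652·2/12) + 0.88·e^(−0.0652·3/12)
I = 0.8752 + 0.8705 + 0.8658 = 2.6115
F = (S − I)·e^(rT) = (26.42 − 2.6115) · e^(0.0652·5/12)
= 23.8085 · e^0.027167 = 23.8085 × 1.027539 = ¥24.46

¥24.46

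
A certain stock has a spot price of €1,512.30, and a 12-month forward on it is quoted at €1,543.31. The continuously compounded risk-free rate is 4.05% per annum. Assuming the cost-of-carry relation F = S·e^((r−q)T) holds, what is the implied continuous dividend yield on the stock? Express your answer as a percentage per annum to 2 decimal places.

From F = S·e^((r−q)T): (r − q) = ln(F/S)/T
ln(1543.31/1512.30) = ln(1.020505) = 0.020298
(r − q) = 0.020298 / (12/12) = 0.020298
q = r − ln(F/S)/T = 0.0405 − 0.020298 = 0.020202
q = 2.02%

2.02%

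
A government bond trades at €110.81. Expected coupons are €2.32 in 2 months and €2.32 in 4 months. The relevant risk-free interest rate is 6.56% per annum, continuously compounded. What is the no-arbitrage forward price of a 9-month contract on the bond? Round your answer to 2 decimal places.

PV(coupons) I = 2.32·e^(−0.0656·2/12) + 2.32·e^(−0.0656·4/12)
I = 2.2948 + 2.2698 = 4.5646
F = (S − I)·e^(rT) = (110.81 − 4.5646) · e^(0.0656·9/12)
= 106.2454 · e^0.049200 = 106.2454 × 1.050430 = €111.60

€111.60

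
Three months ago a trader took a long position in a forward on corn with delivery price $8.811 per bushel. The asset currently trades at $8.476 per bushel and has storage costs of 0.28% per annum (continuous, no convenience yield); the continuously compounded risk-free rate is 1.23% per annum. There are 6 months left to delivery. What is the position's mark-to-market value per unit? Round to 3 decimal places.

-$0.269 per bushel

Current fair forward for the remaining 6 months: F = S·e^((r + u)·T), (r + u) = 0.0123 + 0.0028 = 0.0151
F = 8.476 · e^(0.0151 × 6/12) = 8.476 × 1.007579 = 8.5402
Value of long forward = (F − K)·e^(−rT) = (8.5402 − 8.811) · e^(−0.0123·6/12)
= -0.2708 × 0.993869 = -0.269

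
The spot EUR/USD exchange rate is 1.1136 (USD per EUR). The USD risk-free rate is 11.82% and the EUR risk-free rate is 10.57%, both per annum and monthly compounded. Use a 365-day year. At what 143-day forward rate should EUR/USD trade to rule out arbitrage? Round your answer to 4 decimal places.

1.1190

By covered interest parity, F = S · (1+r_USD/12)^(12T) / (1+r_EUR/12)^(12T)
= 1.1136 × 1.047160 / 1.042092 = 1.1136 × 1.004863
F = 1.1190 USD per EUR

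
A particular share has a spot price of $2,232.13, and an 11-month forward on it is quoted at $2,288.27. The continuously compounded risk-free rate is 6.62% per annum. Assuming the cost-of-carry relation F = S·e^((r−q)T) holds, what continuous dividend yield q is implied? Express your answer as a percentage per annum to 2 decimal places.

From F = S·e^((r−q)T): (r − q) = ln(F/S)/T
ln(2288.27/2232.13) = ln(1.025151) = 0.024840
(r − q) = 0.024840 / (11/12) = 0.027098
q = r − ln(F/S)/T = 0.0662 − 0.027098 = 0.039102
q = 3.91%

3.91%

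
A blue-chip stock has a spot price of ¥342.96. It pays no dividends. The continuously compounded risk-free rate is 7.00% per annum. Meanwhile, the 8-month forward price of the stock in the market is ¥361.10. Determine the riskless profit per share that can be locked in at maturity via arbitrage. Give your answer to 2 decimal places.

Fair forward: F* = S·e^(carry·T), with carry = r = 0.0700
F* = 342.96 · e^(0.0700 × 8/12) = 342.96 · e^0.046667 = 342.96 × 1.047773 = ¥359.3442
Market ¥361.10 > fair ¥359.3442: forward overpriced → cash-and-carry (buy spot, short the forward).
At maturity, profit = |F_mkt − F*| = |361.10 − 359.3442| = ¥1.76 per share

¥1.76 per share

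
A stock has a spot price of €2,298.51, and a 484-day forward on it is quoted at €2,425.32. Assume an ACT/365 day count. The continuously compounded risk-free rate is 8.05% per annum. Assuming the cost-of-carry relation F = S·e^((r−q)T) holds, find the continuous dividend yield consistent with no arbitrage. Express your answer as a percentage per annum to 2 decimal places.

4.00%

From F = S·e^((r−q)T): (r − q) = ln(F/S)/T
ln(2425.32/2298.51) = ln(1.055171) = 0.053703
(r − q) = 0.053703 / (484/365) = 0.040499
q = r − ln(F/S)/T = 0.0805 − 0.040499 = 0.040001
q = 4.00%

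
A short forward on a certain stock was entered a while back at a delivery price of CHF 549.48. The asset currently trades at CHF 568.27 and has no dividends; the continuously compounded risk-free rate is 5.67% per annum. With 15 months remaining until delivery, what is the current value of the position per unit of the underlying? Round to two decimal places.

Current fair forward for the remaining 15 months: F = S·e^(r·T), r = 0.0567
F = 568.27 · e^(0.0567 × 15/12) = 568.27 × 1.073447 = 610.0077
Value of long forward = (F − K)·e^(−rT) = (610.0077 − 549.48) · e^(−0.0567·15/12)
= 60.5277 × 0.931578 = 56.39
Short position value = −(long value) = -CHF 56.39

-CHF 56.39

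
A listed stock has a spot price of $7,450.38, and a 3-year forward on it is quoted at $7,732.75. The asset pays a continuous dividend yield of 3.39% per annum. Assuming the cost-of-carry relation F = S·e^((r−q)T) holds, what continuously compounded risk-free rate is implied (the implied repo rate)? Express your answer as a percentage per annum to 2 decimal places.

4.63%

From F = S·e^((r−q)T): (r − q) = ln(F/S)/T
ln(7732.75/7450.38) = ln(1.037900) = 0.037199
(r − q) = 0.037199 / (3) = 0.012400
r = ln(F/S)/T + q = 0.012400 + 0.0339 = 0.046300
r = 4.63%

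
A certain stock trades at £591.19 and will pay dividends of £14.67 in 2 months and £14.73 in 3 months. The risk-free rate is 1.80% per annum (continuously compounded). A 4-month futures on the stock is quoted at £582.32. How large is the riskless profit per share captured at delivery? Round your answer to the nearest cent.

£17.04 per share

PV(dividends) I = 14.67·e^(−0.0180·2/12) + 14.73·e^(−0.0180·3/12) = 29.2899
Fair futures F* = (S − I)·e^(rT) = (591.19 − 29.2899)·e^0.006000 = 561.9001 × 1.006018 = 565.2816
Market £582.32 > fair 565.2816: forward overpriced → cash-and-carry (borrow at r, buy the stock and collect the dividends, short the forward).
Profit at T = |F_mkt − F*| = |582.32 − 565.2816| = £17.04 per share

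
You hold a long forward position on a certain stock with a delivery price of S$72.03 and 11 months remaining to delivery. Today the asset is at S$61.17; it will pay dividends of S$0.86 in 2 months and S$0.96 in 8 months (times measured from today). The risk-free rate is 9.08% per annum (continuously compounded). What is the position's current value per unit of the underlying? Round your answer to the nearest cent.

-S$6.86

PV(remaining dividends) I = 0.86·e^(−0.0908·2/12) + 0.96·e^(−0.0908·8/12) = 1.7507
Current forward F = (S − I)·e^(rT) = (61.17 − 1.7507)·e^(0.0908·11/12) = 59.4193 × 1.086795 = 64.5766
Value (long) = (F − K)·e^(−rT) = (64.5766 − 72.03) × 0.920136 = -6.8581
Value = -S$6.86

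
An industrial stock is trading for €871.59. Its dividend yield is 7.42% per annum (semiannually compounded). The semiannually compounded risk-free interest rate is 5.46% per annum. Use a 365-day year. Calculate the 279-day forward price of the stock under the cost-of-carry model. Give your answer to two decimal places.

F = S · (1+r/2)^(2T) / (1+q/2)^(2T)
= 871.59 × 1.042035 / 1.057270 = 871.59 × 0.985590
F = €859.03

€859.03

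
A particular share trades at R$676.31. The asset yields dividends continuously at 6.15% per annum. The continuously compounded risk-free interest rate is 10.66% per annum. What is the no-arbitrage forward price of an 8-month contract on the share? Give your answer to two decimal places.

F = S·e^((r − q)T) = 676.31 · e^((0.1066 − 0.0615) × 8/12)
= 676.31 · e^0.030067 = 676.31 × 1.030524
F = R$696.95

R$696.95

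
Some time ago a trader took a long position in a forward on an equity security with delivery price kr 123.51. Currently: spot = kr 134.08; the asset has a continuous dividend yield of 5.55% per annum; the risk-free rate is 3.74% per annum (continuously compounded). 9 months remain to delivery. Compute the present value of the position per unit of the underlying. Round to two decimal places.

kr 8.52

Current fair forward for the remaining 9 months: F = S·e^((r − q)·T), (r − q) = 0.0374 − 0.0555 = -0.0181
F = 134.08 · e^(-0.0181 × 9/12) = 134.08 × 0.986517 = 132.2722
Value of long forward = (F − K)·e^(−rT) = (132.2722 − 123.51) · e^(−0.0374·9/12)
= 8.7622 × 0.972340 = 8.52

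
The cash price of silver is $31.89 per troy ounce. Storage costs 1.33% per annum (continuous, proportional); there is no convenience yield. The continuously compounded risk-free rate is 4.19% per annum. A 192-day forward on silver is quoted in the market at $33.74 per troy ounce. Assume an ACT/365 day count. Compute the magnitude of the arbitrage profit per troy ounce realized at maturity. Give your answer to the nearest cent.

$0.91 per troy ounce

Fair forward: F* = S·e^(carry·T), with carry = (r + u) = 0.0419 + 0.0133 = 0.0552
F* = 31.89 · e^(0.0552 × 192/365) = 31.89 · e^0.029037 = 31.89 × 1.029463 = $32.8296
Market $33.74 > fair $32.8296: forward overpriced → cash-and-carry (buy spot, short the forward).
At maturity, profit = |F_mkt − F*| = |33.74 − 32.8296| = $0.91 per troy ounce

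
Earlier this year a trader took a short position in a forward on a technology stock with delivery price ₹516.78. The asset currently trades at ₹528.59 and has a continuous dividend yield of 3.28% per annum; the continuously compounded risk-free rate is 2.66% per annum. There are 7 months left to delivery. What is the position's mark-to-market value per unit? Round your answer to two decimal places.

-₹9.75

Current fair forward for the remaining 7 months: F = S·e^((r − q)·T), (r − q) = 0.0266 − 0.0328 = -0.0062
F = 528.59 · e^(-0.0062 × 7/12) = 528.59 × 0.996390 = 526.6818
Value of long forward = (F − K)·e^(−rT) = (526.6818 − 516.78) · e^(−0.0266·7/12)
= 9.9018 × 0.984603 = 9.75
Short position value = −(long value) = -₹9.75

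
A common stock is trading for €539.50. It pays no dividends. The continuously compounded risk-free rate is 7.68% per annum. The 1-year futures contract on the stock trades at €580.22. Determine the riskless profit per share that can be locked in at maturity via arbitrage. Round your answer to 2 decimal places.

Fair futures: F* = S·e^(carry·T), with carry = r = 0.0768
F* = 539.50 · e^(0.0768 × 1) = 539.50 · e^0.076800 = 539.50 × 1.079826 = €582.5661
Market €580.22 < fair €582.5661: forward underpriced → reverse cash-and-carry (short spot, go long the forward).
At maturity, profit = |F_mkt − F*| = |580.22 − 582.5661| = €2.35 per share

€2.35 per share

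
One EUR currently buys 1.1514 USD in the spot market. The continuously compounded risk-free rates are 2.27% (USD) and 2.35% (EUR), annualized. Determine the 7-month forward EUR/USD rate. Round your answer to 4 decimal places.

1.1509

F = S·e^((r_USD − r_EUR)T) = 1.1514 · e^((0.0227 − 0.0235) × 7/12)
= 1.1514 · e^-0.000467 = 1.1514 × 0.999533
F = 1.1509 USD per EUR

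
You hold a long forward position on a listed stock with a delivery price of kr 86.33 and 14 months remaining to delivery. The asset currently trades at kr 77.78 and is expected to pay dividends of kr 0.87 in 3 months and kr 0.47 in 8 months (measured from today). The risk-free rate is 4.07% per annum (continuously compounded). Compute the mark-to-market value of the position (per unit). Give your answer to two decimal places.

PV(remaining dividends) I = 0.87·e^(−0.0407·3/12) + 0.47·e^(−0.0407·8/12) = 1.3186
Current forward F = (S − I)·e^(rT) = (77.78 − 1.3186)·e^(0.0407·14/12) = 76.4614 × 1.048629 = 80.1796
Value (long) = (F − K)·e^(−rT) = (80.1796 − 86.33) × 0.953626 = -5.8652
Value = -kr 5.87

-kr 5.87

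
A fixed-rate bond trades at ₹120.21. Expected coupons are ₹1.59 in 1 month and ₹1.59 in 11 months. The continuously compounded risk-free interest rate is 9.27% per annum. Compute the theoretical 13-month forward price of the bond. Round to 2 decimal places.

₹129.55

PV(coupons) I = 1.59·e^(−0.0927·1/12) + 1.59·e^(−0.0927·11/12)
I = 1.5778 + 1.4605 = 3.0383
F = (S − I)·e^(rT) = (120.21 − 3.0383) · e^(0.0927·13/12)
= 117.1717 · e^0.100425 = 117.1717 × 1.105641 = ₹129.55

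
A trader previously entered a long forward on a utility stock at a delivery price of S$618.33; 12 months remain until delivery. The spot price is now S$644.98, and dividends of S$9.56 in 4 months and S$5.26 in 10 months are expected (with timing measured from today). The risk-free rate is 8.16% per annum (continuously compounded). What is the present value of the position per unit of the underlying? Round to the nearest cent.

PV(remaining dividends) I = 9.56·e^(−0.0816·4/12) + 5.26·e^(−0.0816·10/12) = 14.2177
Current forward F = (S − I)·e^(rT) = (644.98 − 14.2177)·e^(0.0816·12/12) = 630.7623 × 1.085022 = 684.3910
Value (long) = (F − K)·e^(−rT) = (684.3910 − 618.33) × 0.921641 = 60.8845
Value = S$60.88

S$60.88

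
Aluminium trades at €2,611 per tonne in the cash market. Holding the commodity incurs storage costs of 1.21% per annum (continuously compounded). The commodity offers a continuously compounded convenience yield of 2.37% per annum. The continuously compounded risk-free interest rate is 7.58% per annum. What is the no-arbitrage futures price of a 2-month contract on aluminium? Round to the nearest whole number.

€2,639 per tonne

Net carry = r + u − y = 0.0758 + 0.0121 − 0.0237 = 0.0642
F = S·e^((r+u−y)T) = 2611 · e^(0.0642 × 2/12) = 2611 · e^0.010700
= 2611 × 1.010757 = €2,639 per tonne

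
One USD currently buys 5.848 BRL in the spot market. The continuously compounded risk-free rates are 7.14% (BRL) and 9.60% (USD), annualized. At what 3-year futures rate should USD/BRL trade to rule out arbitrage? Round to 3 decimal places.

F = S·e^((r_BRL − r_USD)T) = 5.848 · e^((0.0714 − 0.0960) × 3)
= 5.848 · e^-0.073800 = 5.848 × 0.928857
F = 5.432 BRL per USD

5.432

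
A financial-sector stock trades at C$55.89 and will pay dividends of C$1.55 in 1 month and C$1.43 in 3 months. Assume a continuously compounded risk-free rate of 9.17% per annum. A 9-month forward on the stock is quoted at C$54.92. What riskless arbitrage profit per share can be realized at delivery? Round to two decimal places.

PV(dividends) I = 1.55·e^(−0.0917·1/12) + 1.43·e^(−0.0917·3/12) = 2.9358
Fair forward F* = (S − I)·e^(rT) = (55.89 − 2.9358)·e^0.068775 = 52.9542 × 1.071195 = 56.7243
Market C$54.92 < fair 56.7243: forward underpriced → reverse cash-and-carry (short the stock, invest proceeds at r, pay the dividends, go long the forward).
Profit at T = |F_mkt − F*| = |54.92 − 56.7243| = C$1.80 per share

C$1.80 per share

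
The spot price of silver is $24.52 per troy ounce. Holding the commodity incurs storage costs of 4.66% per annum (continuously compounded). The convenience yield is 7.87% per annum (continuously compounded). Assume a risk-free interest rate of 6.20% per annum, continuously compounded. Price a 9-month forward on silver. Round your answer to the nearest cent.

$25.08 per troy ounce

Net carry = r + u − y = 0.0620 + 0.0466 − 0.0787 = 0.0299
F = S·e^((r+u−y)T) = 24.52 · e^(0.0299 × 9/12) = 24.52 · e^0.022425
= 24.52 × 1.022678 = $25.08 per troy ounce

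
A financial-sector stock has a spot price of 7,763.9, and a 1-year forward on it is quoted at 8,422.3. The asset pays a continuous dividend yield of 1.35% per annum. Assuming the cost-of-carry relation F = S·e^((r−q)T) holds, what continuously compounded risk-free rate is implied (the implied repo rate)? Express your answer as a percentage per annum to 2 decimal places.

9.49%

From F = S·e^((r−q)T): (r − q) = ln(F/S)/T
ln(8422.3/7763.9) = ln(1.084803) = 0.081398
(r − q) = 0.081398 / (12/12) = 0.081398
r = ln(F/S)/T + q = 0.081398 + 0.0135 = 0.094898
r = 9.49%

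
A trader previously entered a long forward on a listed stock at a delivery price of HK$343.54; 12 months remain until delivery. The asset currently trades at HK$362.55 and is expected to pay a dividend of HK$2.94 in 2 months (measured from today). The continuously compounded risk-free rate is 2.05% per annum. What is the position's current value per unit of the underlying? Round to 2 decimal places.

HK$23.05

PV(remaining dividends) I = 2.94·e^(−0.0205·2/12) = 2.9300
Current forward F = (S − I)·e^(rT) = (362.55 − 2.9300)·e^(0.0205·12/12) = 359.6200 × 1.020712 = 367.0684
Value (long) = (F − K)·e^(−rT) = (367.0684 − 343.54) × 0.979709 = 23.0510
Value = HK$23.05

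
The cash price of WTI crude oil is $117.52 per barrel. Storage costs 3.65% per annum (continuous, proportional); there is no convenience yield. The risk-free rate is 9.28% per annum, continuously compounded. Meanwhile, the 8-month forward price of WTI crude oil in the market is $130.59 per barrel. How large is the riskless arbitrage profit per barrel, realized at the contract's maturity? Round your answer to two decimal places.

Fair forward: F* = S·e^(carry·T), with carry = (r + u) = 0.0928 + 0.0365 = 0.1293
F* = 117.52 · e^(0.1293 × 8/12) = 117.52 · e^0.086200 = 117.52 × 1.090024 = $128.0996
Market $130.59 > fair $128.0996: forward overpriced → cash-and-carry (buy spot, short the forward).
At maturity, profit = |F_mkt − F*| = |130.59 − 128.0996| = $2.49 per barrel

$2.49 per barrel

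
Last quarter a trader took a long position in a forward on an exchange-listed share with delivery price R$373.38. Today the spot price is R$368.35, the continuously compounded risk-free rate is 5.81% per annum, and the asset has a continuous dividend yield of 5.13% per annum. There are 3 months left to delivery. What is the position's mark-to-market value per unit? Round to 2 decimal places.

-R$4.34

Current fair forward for the remaining 3 months: F = S·e^((r − q)·T), (r − q) = 0.0581 − 0.0513 = 0.0068
F = 368.35 · e^(0.0068 × 3/12) = 368.35 × 1.001701 = 368.9766
Value of long forward = (F − K)·e^(−rT) = (368.9766 − 373.38) · e^(−0.0581·3/12)
= -4.4034 × 0.985580 = -4.34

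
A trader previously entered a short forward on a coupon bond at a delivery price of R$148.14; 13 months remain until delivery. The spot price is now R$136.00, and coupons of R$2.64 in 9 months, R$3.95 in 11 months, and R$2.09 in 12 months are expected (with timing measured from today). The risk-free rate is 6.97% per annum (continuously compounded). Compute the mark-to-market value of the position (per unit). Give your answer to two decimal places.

R$9.53

PV(remaining coupons) I = 2.64·e^(−0.0697·9/12) + 3.95·e^(−0.0697·11/12) + 2.09·e^(−0.0697·12/12) = 8.1603
Current forward F = (S − I)·e^(rT) = (136.00 − 8.1603)·e^(0.0697·13/12) = 127.8397 × 1.078432 = 137.8664
Value (long) = (F − K)·e^(−rT) = (137.8664 − 148.14) × 0.927272 = -9.5264
Short position value = −(long value) = R$9.53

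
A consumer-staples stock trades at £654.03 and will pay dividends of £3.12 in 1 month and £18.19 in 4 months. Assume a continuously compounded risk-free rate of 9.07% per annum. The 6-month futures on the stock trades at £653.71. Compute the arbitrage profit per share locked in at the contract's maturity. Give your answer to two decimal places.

£8.96 per share

PV(dividends) I = 3.12·e^(−0.0907·1/12) + 18.19·e^(−0.0907·4/12) = 20.7448
Fair futures F* = (S − I)·e^(rT) = (654.03 − 20.7448)·e^0.045350 = 633.2852 × 1.046394 = 662.6658
Market £653.71 < fair 662.6658: forward underpriced → reverse cash-and-carry (short the stock, invest proceeds at r, pay the dividends, go long the forward).
Profit at T = |F_mkt − F*| = |653.71 − 662.6658| = £8.96 per share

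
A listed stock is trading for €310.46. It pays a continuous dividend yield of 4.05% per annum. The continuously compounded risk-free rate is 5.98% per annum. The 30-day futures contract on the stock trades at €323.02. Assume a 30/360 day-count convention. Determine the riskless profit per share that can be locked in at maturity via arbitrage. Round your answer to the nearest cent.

Fair futures: F* = S·e^(carry·T), with carry = (r − q) = 0.0598 − 0.0405 = 0.0193
F* = 310.46 · e^(0.0193 × 30/360) = 310.46 · e^0.001608 = 310.46 × 1.001609 = €310.9595
Market €323.02 > fair €310.9595: forward overpriced → cash-and-carry (buy spot, short the forward).
At maturity, profit = |F_mkt − F*| = |323.02 − 310.9595| = €12.06 per share

€12.06 per share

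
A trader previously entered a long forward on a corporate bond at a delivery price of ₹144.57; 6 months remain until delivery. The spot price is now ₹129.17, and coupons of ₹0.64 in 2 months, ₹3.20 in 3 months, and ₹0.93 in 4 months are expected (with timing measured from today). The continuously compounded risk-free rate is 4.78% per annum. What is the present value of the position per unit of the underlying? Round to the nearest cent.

PV(remaining coupons) I = 0.64·e^(−0.0478·2/12) + 3.20·e^(−0.0478·3/12) + 0.93·e^(−0.0478·4/12) = 4.7122
Current forward F = (S − I)·e^(rT) = (129.17 − 4.7122)·e^(0.0478·6/12) = 124.4578 × 1.024188 = 127.4682
Value (long) = (F − K)·e^(−rT) = (127.4682 − 144.57) × 0.976383 = -16.6979
Value = -₹16.70

-₹16.70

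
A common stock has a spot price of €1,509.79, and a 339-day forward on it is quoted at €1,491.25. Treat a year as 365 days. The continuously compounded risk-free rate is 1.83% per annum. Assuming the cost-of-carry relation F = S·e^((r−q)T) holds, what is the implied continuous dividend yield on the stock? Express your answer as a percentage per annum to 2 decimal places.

From F = S·e^((r−q)T): (r − q) = ln(F/S)/T
ln(1491.25/1509.79) = ln(0.987720) = -0.012356
(r − q) = -0.012356 / (339/365) = -0.013304
q = r − ln(F/S)/T = 0.0183 + 0.013304 = 0.031604
q = 3.16%

3.16%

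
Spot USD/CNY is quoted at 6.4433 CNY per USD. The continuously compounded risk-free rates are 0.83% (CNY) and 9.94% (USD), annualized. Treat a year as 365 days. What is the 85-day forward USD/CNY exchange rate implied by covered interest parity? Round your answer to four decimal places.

F = S·e^((r_CNY − r_USD)T) = 6.4433 · e^((0.0083 − 0.0994) × 85/365)
= 6.4433 · e^-0.021215 = 6.4433 × 0.979008
F = 6.3080 CNY per USD

6.3080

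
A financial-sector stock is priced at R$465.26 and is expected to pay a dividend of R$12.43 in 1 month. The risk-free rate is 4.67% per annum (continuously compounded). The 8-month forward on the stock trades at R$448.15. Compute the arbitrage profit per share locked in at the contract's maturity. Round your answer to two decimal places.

PV(dividends) I = 12.43·e^(−0.0467·1/12) = 12.3817
Fair forward F* = (S − I)·e^(rT) = (465.26 − 12.3817)·e^0.031133 = 452.8783 × 1.031623 = 467.1997
Market R$448.15 < fair 467.1997: forward underpriced → reverse cash-and-carry (short the stock, invest proceeds at r, pay the dividends, go long the forward).
Profit at T = |F_mkt − F*| = |448.15 − 467.1997| = R$19.05 per share

R$19.05 per share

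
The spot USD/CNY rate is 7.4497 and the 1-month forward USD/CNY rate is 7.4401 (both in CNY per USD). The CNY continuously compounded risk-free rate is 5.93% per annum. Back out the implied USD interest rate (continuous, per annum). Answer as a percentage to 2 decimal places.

F = S·e^((r_CNY − r_USD)T) ⇒ r_USD = r_CNY − ln(F/S)/T
ln(7.4401/7.4497) = -0.001289; /(1/12) = -0.015468
r_USD = 0.0593 + 0.015468 = 0.074768
r_USD = 7.48%

7.48%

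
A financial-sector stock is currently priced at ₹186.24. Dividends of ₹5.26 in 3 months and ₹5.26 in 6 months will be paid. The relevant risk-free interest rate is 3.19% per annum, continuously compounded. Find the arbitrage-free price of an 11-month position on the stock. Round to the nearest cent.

PV(dividends) I = 5.26·e^(−0.0319·3/12) + 5.26·e^(−0.0319·6/12)
I = 5.2182 + 5.1768 = 10.3950
F = (S − I)·e^(rT) = (186.24 − 10.3950) · e^(0.0319·11/12)
= 175.8450 · e^0.029242 = 175.8450 × 1.029674 = ₹181.06

₹181.06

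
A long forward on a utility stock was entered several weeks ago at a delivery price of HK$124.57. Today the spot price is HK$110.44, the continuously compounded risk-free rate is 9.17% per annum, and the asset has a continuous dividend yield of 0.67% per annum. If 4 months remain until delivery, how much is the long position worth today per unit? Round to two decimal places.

-HK$10.63

Current fair forward for the remaining 4 months: F = S·e^((r − q)·T), (r − q) = 0.0917 − 0.0067 = 0.0850
F = 110.44 · e^(0.0850 × 4/12) = 110.44 × 1.028739 = 113.6139
Value of long forward = (F − K)·e^(−rT) = (113.6139 − 124.57) · e^(−0.0917·4/12)
= -10.9561 × 0.969896 = -10.63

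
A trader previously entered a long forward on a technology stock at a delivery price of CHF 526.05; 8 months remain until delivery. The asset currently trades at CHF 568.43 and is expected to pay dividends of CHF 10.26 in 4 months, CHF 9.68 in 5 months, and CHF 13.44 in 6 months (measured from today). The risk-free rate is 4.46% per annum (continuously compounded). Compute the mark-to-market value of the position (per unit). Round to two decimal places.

CHF 25.04

PV(remaining dividends) I = 10.26·e^(−0.0446·4/12) + 9.68·e^(−0.0446·5/12) + 13.44·e^(−0.0446·6/12) = 32.7540
Current forward F = (S − I)·e^(rT) = (568.43 − 32.7540)·e^(0.0446·8/12) = 535.6760 × 1.030180 = 551.8427
Value (long) = (F − K)·e^(−rT) = (551.8427 − 526.05) × 0.970704 = 25.0371
Value = CHF 25.04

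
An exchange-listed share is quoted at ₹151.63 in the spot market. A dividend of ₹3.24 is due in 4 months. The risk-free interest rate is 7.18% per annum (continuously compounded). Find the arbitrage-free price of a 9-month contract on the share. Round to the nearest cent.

PV(dividends) I = 3.24·e^(−0.0718·4/12)
I = 3.1634
F = (S − I)·e^(rT) = (151.63 − 3.1634) · e^(0.0718·9/12)
= 148.4666 · e^0.053850 = 148.4666 × 1.055326 = ₹156.68

₹156.68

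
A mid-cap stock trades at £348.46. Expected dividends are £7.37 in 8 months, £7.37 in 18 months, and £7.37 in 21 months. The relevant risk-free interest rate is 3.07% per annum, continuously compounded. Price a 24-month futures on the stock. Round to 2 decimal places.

PV(dividends) I = 7.37·e^(−0.0307·8/12) + 7.37·e^(−0.0307·18/12) + 7.37·e^(−0.0307·21/12)
I = 7.2207 + 7.0383 + 6.9845 = 21.2435
F = (S − I)·e^(rT) = (348.46 − 21.2435) · e^(0.0307·24/12)
= 327.2165 · e^0.061400 = 327.2165 × 1.063324 = £347.94

£347.94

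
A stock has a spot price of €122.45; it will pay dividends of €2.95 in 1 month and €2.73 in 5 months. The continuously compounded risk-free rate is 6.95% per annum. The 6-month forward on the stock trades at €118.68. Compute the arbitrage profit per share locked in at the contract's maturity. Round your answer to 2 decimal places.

PV(dividends) I = 2.95·e^(−0.0695·1/12) + 2.73·e^(−0.0695·5/12) = 5.5850
Fair forward F* = (S − I)·e^(rT) = (122.45 − 5.5850)·e^0.034750 = 116.8650 × 1.035361 = 120.9975
Market €118.68 < fair 120.9975: forward underpriced → reverse cash-and-carry (short the stock, invest proceeds at r, pay the dividends, go long the forward).
Profit at T = |F_mkt − F*| = |118.68 − 120.9975| = €2.32 per share

€2.32 per share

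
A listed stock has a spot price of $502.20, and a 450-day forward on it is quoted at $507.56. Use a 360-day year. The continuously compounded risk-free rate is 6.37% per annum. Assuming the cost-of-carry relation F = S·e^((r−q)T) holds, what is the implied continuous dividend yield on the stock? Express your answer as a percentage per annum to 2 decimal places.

5.52%

From F = S·e^((r−q)T): (r − q) = ln(F/S)/T
ln(507.56/502.20) = ln(1.010673) = 0.010616
(r − q) = 0.010616 / (450/360) = 0.008493
q = r − ln(F/S)/T = 0.0637 − 0.008493 = 0.055207
q = 5.52%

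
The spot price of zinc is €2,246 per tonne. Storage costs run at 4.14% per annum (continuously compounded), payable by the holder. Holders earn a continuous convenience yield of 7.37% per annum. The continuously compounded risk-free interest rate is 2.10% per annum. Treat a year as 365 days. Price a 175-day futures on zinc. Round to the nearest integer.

€2,234 per tonne

Net carry = r + u − y = 0.0210 + 0.0414 − 0.0737 = -0.0113
F = S·e^((r+u−y)T) = 2246 · e^(-0.0113 × 175/365) = 2246 · e^-0.005418
= 2246 × 0.994597 = €2,234 per tonne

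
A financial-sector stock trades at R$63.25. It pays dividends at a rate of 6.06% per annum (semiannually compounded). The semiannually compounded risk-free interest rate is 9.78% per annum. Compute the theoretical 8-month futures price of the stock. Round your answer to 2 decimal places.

F = S · (1+r/2)^(2T) / (1+q/2)^(2T)
= 63.25 × 1.065726 / 1.040603 = 63.25 × 1.024143
F = R$64.78

R$64.78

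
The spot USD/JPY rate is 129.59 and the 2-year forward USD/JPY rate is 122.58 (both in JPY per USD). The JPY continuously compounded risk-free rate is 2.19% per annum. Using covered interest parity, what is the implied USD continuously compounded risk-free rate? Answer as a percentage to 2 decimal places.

F = S·e^((r_JPY − r_USD)T) ⇒ r_USD = r_JPY − ln(F/S)/T
ln(122.58/129.59) = -0.055612; /(2) = -0.027806
r_USD = 0.0219 + 0.027806 = 0.049706
r_USD = 4.97%

4.97%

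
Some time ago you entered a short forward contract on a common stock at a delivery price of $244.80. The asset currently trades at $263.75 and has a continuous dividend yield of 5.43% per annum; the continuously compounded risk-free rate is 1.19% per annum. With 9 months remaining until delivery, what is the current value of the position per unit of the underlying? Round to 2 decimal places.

-$10.60

Current fair forward for the remaining 9 months: F = S·e^((r − q)·T), (r − q) = 0.0119 − 0.0543 = -0.0424
F = 263.75 · e^(-0.0424 × 9/12) = 263.75 × 0.968700 = 255.4946
Value of long forward = (F − K)·e^(−rT) = (255.4946 − 244.80) · e^(−0.0119·9/12)
= 10.6946 × 0.991115 = 10.60
Short position value = −(long value) = -$10.60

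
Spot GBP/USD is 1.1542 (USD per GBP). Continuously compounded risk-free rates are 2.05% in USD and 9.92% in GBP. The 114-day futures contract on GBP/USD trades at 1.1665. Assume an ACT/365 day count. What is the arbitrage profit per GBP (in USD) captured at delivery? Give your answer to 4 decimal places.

0.0403 per GBP (in USD)

Fair futures: F* = S·e^(carry·T), with carry = (r_USD − r_GBP) = 0.0205 − 0.0992 = -0.0787
F* = 1.1542 · e^(-0.0787 × 114/365) = 1.1542 · e^-0.024580 = 1.1542 × 0.975720 = 1.1262
Market 1.1665 > fair 1.1262: forward overpriced → cash-and-carry (buy spot, short the forward).
At maturity, profit = |F_mkt − F*| = |1.1665 − 1.1262| = 0.0403 per GBP (in USD)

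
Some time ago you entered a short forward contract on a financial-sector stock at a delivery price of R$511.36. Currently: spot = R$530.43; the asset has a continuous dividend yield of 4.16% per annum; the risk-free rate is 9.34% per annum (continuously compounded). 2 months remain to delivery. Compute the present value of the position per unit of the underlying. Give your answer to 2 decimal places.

-R$23.30

Current fair forward for the remaining 2 months: F = S·e^((r − q)·T), (r − q) = 0.0934 − 0.0416 = 0.0518
F = 530.43 · e^(0.0518 × 2/12) = 530.43 × 1.008671 = 535.0294
Value of long forward = (F − K)·e^(−rT) = (535.0294 − 511.36) · e^(−0.0934·2/12)
= 23.6694 × 0.984554 = 23.30
Short position value = −(long value) = -R$23.30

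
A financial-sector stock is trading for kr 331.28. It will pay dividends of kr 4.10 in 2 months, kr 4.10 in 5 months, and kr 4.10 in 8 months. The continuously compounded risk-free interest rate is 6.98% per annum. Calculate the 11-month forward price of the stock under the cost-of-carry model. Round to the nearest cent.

PV(dividends) I = 4.10·e^(−0.0698·2/12) + 4.10·e^(−0.0698·5/12) + 4.10·e^(−0.0698·8/12)
I = 4.0526 + 3.9825 + 3.9136 = 11.9487
F = (S − I)·e^(rT) = (331.28 − 11.9487) · e^(0.0698·11/12)
= 319.3313 · e^0.063983 = 319.3313 × 1.066074 = kr 340.43

kr 340.43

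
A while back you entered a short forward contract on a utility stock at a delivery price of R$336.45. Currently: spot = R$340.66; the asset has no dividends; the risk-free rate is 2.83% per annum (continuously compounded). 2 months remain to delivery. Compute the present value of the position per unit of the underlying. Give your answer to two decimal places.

-R$5.79

Current fair forward for the remaining 2 months: F = S·e^(r·T), r = 0.0283
F = 340.66 · e^(0.0283 × 2/12) = 340.66 × 1.004728 = 342.2706
Value of long forward = (F − K)·e^(−rT) = (342.2706 − 336.45) · e^(−0.0283·2/12)
= 5.8206 × 0.995294 = 5.79
Short position value = −(long value) = -R$5.79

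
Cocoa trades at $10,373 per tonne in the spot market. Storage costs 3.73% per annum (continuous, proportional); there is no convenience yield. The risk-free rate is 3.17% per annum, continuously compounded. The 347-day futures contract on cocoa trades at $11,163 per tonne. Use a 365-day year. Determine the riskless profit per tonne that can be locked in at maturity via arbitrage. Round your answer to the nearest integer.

$87 per tonne

Fair futures: F* = S·e^(carry·T), with carry = (r + u) = 0.0317 + 0.0373 = 0.0690
F* = 10373 · e^(0.0690 × 347/365) = 10373 · e^0.065597 = 10373 × 1.067796 = $11076.2479
Market $11163 > fair $11076.2479: forward overpriced → cash-and-carry (buy spot, short the forward).
At maturity, profit = |F_mkt − F*| = |11163 − 11076.2479| = $87 per tonne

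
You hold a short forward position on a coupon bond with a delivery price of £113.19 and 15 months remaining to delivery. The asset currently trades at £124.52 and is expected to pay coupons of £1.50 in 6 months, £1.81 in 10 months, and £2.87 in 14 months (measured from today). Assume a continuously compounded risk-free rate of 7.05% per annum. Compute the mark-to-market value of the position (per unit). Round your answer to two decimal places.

PV(remaining coupons) I = 1.50·e^(−0.0705·6/12) + 1.81·e^(−0.0705·10/12) + 2.87·e^(−0.0705·14/12) = 5.7982
Current forward F = (S − I)·e^(rT) = (124.52 − 5.7982)·e^(0.0705·15/12) = 118.7218 × 1.092125 = 129.6590
Value (long) = (F − K)·e^(−rT) = (129.6590 − 113.19) × 0.915646 = 15.0798
Short position value = −(long value) = -£15.08

-£15.08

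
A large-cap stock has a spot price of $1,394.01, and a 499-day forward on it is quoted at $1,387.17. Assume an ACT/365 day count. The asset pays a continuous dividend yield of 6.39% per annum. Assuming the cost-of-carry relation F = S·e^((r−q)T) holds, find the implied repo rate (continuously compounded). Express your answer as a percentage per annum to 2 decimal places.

From F = S·e^((r−q)T): (r − q) = ln(F/S)/T
ln(1387.17/1394.01) = ln(0.995093) = -0.004919
(r − q) = -0.004919 / (499/365) = -0.003598
r = ln(F/S)/T + q = -0.003598 + 0.0639 = 0.060302
r = 6.03%

6.03%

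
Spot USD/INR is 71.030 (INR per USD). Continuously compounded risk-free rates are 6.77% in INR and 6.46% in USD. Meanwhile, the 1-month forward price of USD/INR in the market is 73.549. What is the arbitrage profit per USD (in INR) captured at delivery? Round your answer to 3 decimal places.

2.501 per USD (in INR)

Fair forward: F* = S·e^(carry·T), with carry = (r_INR − r_USD) = 0.0677 − 0.0646 = 0.0031
F* = 71.030 · e^(0.0031 × 1/12) = 71.030 · e^0.000258 = 71.030 × 1.000258 = 71.0483
Market 73.549 > fair 71.0483: forward overpriced → cash-and-carry (buy spot, short the forward).
At maturity, profit = |F_mkt − F*| = |73.549 − 71.0483| = 2.501 per USD (in INR)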